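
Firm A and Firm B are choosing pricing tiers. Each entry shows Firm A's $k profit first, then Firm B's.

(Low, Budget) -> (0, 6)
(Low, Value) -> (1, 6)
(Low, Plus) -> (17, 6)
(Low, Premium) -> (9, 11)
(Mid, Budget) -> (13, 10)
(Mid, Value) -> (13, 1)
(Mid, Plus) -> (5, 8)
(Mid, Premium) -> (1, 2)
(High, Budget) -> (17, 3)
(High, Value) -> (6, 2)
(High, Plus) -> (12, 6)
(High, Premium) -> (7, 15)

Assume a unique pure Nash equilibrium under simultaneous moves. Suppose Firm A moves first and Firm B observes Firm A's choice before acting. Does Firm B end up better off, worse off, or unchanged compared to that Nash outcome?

Work backward from Firm B's decision.
- Low → Firm B plays Premium (best of 6, 6, 6, 11); Firm A gets 9.
- Mid → Firm B plays Budget (best of 10, 1, 8, 2); Firm A gets 13.
- High → Firm B plays Premium (best of 3, 2, 6, 15); Firm A gets 7.
Firm A's induced payoffs are 9, 13, 7, so Firm A commits to Mid. Subgame-perfect outcome: (Mid, Budget) with payoffs (13, 10).
For the simultaneous game, intersect best replies.
Firm A's best replies: Budget→High; Value→Mid; Plus→Low; Premium→Low.
Firm B's best replies: Low→Premium; Mid→Budget; High→Premium.
Only (Low, Premium) has each player best-responding; Nash payoffs (9, 11).
Firm B earns 10 sequentially versus 11 at the Nash outcome: worse off.

worse off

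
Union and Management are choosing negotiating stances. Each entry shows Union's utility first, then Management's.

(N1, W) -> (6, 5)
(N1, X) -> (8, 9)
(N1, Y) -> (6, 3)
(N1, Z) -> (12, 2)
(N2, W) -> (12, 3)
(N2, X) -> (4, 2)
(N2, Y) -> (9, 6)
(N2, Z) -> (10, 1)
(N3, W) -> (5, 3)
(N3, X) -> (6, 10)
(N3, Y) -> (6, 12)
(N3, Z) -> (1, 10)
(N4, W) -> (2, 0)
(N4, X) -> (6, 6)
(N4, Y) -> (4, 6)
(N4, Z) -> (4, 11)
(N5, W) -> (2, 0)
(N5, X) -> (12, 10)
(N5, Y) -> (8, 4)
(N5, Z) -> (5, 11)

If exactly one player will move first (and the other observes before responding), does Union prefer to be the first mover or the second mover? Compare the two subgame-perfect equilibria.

second

If Union leads: Management's best replies are N1→X, N2→Y, N3→Y, N4→Z, N5→Z; Union's induced payoffs 8, 9, 6, 4, 5; outcome (N2, Y), payoffs (9, 6).
If Management leads: Union's best replies are W→N2, X→N5, Y→N2, Z→N1; Management's induced payoffs 3, 10, 6, 2; outcome (N5, X), payoffs (12, 10).
Union gets 9 moving first and 12 moving second, so Union prefers to move second.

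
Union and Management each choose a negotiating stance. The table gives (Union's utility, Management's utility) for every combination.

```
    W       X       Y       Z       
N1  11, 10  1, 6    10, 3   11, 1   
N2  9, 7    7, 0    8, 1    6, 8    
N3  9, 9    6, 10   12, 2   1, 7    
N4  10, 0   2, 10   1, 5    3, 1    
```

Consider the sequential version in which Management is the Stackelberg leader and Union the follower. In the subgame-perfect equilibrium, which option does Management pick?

Solve by backward induction (Management leads).
- W: BR = N1, leader payoff 10.
- X: BR = N2, leader payoff 0.
- Y: BR = N3, leader payoff 2.
- Z: BR = N1, leader payoff 1.
Management's induced payoffs are 10, 0, 2, 1, so Management commits to W. Subgame-perfect outcome: (N1, W) with payoffs (11, 10).

W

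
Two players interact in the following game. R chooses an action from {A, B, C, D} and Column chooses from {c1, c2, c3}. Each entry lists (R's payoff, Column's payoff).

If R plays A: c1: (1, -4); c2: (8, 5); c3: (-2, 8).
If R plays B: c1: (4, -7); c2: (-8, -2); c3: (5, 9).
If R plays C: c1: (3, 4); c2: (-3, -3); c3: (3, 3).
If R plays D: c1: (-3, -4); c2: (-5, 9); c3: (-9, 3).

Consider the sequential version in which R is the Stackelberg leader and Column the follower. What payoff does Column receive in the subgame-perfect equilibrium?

Solve by backward induction (R leads).
- A: BR = c3, leader payoff -2.
- B: BR = c3, leader payoff 5.
- C: BR = c1, leader payoff 3.
- D: BR = c2, leader payoff -5.
Maximizing over -2, 5, 3, -5, R chooses B. Subgame-perfect outcome: (B, c3) with payoffs (5, 9).

9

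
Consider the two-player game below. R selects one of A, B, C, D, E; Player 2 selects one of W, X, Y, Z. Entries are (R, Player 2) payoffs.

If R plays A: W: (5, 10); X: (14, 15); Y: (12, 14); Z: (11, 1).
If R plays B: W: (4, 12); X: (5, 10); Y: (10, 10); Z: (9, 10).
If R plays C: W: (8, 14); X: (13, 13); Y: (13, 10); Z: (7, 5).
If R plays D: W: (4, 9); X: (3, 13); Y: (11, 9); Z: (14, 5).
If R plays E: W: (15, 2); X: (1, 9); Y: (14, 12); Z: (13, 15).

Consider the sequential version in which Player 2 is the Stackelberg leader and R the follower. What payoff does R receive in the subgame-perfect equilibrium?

14

Work backward from R's decision.
- W: BR = E, leader payoff 2.
- X: BR = A, leader payoff 15.
- Y: BR = E, leader payoff 12.
- Z: BR = D, leader payoff 5.
Maximizing over 2, 15, 12, 5, Player 2 chooses X. Subgame-perfect outcome: (A, X) with payoffs (14, 15).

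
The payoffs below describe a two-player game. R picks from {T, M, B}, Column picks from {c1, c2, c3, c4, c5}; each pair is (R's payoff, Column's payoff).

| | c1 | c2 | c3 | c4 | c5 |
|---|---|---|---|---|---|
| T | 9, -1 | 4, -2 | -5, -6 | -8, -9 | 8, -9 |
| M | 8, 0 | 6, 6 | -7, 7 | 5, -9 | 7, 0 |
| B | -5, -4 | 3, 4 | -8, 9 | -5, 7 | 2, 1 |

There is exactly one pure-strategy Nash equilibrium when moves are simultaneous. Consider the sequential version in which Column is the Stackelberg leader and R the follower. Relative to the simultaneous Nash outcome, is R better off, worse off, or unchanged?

worse off

R best-responds to each possible Column move:
- c1: BR = T, leader payoff -1.
- c2: BR = M, leader payoff 6.
- c3: BR = T, leader payoff -6.
- c4: BR = M, leader payoff -9.
- c5: BR = T, leader payoff -9.
Column's induced payoffs are -1, 6, -6, -9, -9, so Column commits to c2. Subgame-perfect outcome: (M, c2) with payoffs (6, 6).
Under simultaneous play:
R's best replies: c1→T; c2→M; c3→T; c4→M; c5→T.
Column's best replies: T→c1; M→c3; B→c3.
The unique mutual best reply is (T, c1), giving (9, -1).
R earns 6 sequentially versus 9 at the Nash outcome: worse off.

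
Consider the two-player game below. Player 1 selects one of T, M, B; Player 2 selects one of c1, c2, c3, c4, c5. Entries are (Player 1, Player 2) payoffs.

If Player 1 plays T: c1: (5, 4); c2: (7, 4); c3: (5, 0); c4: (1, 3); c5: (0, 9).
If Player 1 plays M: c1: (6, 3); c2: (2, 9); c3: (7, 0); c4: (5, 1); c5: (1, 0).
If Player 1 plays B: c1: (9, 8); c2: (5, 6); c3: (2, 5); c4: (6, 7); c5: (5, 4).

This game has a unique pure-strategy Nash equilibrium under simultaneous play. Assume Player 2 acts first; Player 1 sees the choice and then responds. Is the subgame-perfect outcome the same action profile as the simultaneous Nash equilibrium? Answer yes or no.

yes

Work backward from Player 1's decision.
- c1: BR = B, leader payoff 8.
- c2: BR = T, leader payoff 4.
- c3: BR = M, leader payoff 0.
- c4: BR = B, leader payoff 7.
- c5: BR = B, leader payoff 4.
Among 8, 4, 0, 7, 4, the best is 8 at c1. Subgame-perfect outcome: (B, c1) with payoffs (9, 8).
Now find the simultaneous Nash equilibrium.
Player 1's best replies: c1→B; c2→T; c3→M; c4→B; c5→B.
Player 2's best replies: T→c5; M→c2; B→c1.
The unique mutual best reply is (B, c1), giving (9, 8).
Sequential outcome (B, c1) coincides with the Nash profile (B, c1).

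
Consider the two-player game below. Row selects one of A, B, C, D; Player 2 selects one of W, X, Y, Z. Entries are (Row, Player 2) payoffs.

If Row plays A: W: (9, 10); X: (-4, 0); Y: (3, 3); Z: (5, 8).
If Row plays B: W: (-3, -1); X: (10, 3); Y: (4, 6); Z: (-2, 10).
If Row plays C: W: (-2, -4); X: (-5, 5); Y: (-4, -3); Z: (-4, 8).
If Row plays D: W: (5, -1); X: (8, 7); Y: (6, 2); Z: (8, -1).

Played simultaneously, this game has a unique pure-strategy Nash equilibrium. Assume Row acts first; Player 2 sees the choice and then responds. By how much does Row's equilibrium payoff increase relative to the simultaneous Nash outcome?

0

Work backward from Player 2's decision.
- A: Player 2 compares 10, 0, 3, 8 and picks W; Row would get 9.
- B: Player 2 compares -1, 3, 6, 10 and picks Z; Row would get -2.
- C: Player 2 compares -4, 5, -3, 8 and picks Z; Row would get -4.
- D: Player 2 compares -1, 7, 2, -1 and picks X; Row would get 8.
Row's induced payoffs are 9, -2, -4, 8, so Row commits to A. Subgame-perfect outcome: (A, W) with payoffs (9, 10).
Now find the simultaneous Nash equilibrium.
Row's best replies: W→A; X→B; Y→D; Z→D.
Player 2's best replies: A→W; B→Z; C→Z; D→X.
The unique mutual best reply is (A, W), giving (9, 10).
Row's commitment gain: 9 − 9 = 0.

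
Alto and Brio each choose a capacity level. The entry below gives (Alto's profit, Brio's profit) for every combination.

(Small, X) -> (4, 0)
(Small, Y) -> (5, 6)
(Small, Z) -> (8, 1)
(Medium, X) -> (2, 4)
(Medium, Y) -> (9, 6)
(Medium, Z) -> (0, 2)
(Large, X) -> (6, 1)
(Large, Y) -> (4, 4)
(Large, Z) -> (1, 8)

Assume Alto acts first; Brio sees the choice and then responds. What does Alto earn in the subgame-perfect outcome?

Brio best-responds to each possible Alto move:
- Small: Brio compares 0, 6, 1 and picks Y; Alto would get 5.
- Medium: Brio compares 4, 6, 2 and picks Y; Alto would get 9.
- Large: Brio compares 1, 4, 8 and picks Z; Alto would get 1.
Alto's induced payoffs are 5, 9, 1, so Alto commits to Medium. Subgame-perfect outcome: (Medium, Y) with payoffs (9, 6).

9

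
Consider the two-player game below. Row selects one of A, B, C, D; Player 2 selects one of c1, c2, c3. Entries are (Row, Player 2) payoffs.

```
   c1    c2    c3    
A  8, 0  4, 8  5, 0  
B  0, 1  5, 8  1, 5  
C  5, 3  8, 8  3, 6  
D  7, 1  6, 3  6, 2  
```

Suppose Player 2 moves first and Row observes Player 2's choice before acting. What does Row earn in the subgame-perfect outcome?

Work backward from Row's decision.
- c1: Row compares 8, 0, 5, 7 and picks A; Player 2 would get 0.
- c2: Row compares 4, 5, 8, 6 and picks C; Player 2 would get 8.
- c3: Row compares 5, 1, 3, 6 and picks D; Player 2 would get 2.
Maximizing over 0, 8, 2, Player 2 chooses c2. Subgame-perfect outcome: (C, c2) with payoffs (8, 8).

8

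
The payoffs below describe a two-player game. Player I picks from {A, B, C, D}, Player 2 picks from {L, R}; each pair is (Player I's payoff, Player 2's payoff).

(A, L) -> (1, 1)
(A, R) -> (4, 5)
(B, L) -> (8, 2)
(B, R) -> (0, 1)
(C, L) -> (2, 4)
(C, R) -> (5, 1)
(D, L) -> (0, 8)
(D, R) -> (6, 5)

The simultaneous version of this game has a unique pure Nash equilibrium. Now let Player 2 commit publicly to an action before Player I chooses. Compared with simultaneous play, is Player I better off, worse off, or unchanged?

worse off

Player I best-responds to each possible Player 2 move:
- L: Player I compares 1, 8, 2, 0 and picks B; Player 2 would get 2.
- R: Player I compares 4, 0, 5, 6 and picks D; Player 2 would get 5.
Player 2's induced payoffs are 2, 5, so Player 2 commits to R. Subgame-perfect outcome: (D, R) with payoffs (6, 5).
For the simultaneous game, intersect best replies.
Player I's best replies: L→B; R→D.
Player 2's best replies: A→R; B→L; C→L; D→L.
The unique mutual best reply is (B, L), giving (8, 2).
Player I earns 6 sequentially versus 8 at the Nash outcome: worse off.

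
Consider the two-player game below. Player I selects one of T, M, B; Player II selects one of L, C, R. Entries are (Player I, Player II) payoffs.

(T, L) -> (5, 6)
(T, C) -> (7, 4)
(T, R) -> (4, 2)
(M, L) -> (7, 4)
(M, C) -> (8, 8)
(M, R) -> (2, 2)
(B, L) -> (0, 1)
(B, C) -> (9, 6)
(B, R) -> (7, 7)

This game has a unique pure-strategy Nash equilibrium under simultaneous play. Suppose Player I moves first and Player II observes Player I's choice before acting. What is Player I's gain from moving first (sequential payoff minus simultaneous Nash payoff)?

Solve by backward induction (Player I leads).
- T: Player II compares 6, 4, 2 and picks L; Player I would get 5.
- M: Player II compares 4, 8, 2 and picks C; Player I would get 8.
- B: Player II compares 1, 6, 7 and picks R; Player I would get 7.
Among 5, 8, 7, the best is 8 at M. Subgame-perfect outcome: (M, C) with payoffs (8, 8).
For the simultaneous game, intersect best replies.
Player I's best replies: L→M; C→B; R→B.
Player II's best replies: T→L; M→C; B→R.
The unique mutual best reply is (B, R), giving (7, 7).
Player I's commitment gain: 8 − 7 = 1.

1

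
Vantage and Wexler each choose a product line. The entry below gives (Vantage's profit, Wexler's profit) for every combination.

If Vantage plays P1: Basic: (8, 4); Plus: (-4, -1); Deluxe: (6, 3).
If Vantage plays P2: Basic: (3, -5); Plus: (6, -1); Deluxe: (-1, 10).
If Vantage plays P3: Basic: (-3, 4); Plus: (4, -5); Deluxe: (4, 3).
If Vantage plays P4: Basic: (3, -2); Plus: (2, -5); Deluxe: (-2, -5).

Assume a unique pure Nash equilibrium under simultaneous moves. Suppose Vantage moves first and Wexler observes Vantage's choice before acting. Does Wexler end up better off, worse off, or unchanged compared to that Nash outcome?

unchanged

Backward induction with Vantage moving first.
- P1 → Wexler plays Basic (best of 4, -1, 3); Vantage gets 8.
- P2 → Wexler plays Deluxe (best of -5, -1, 10); Vantage gets -1.
- P3 → Wexler plays Basic (best of 4, -5, 3); Vantage gets -3.
- P4 → Wexler plays Basic (best of -2, -5, -5); Vantage gets 3.
Among 8, -1, -3, 3, the best is 8 at P1. Subgame-perfect outcome: (P1, Basic) with payoffs (8, 4).
Under simultaneous play:
Vantage's best replies: Basic→P1; Plus→P2; Deluxe→P1.
Wexler's best replies: P1→Basic; P2→Deluxe; P3→Basic; P4→Basic.
The unique mutual best reply is (P1, Basic), giving (8, 4).
Wexler earns 4 sequentially versus 4 at the Nash outcome: unchanged.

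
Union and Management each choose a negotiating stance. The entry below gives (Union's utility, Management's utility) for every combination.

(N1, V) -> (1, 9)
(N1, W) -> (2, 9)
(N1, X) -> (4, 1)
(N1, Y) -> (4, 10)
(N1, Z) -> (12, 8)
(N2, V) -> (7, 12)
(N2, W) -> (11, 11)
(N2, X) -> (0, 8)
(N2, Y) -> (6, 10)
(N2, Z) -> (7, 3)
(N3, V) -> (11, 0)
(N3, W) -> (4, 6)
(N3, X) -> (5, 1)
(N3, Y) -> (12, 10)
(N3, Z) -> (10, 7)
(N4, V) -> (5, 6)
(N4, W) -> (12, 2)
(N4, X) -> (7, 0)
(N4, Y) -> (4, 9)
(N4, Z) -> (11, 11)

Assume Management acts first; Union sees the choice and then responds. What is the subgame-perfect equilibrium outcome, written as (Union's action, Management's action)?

(N3, Y)

Solve by backward induction (Management leads).
- V: BR = N3, leader payoff 0.
- W: BR = N4, leader payoff 2.
- X: BR = N4, leader payoff 0.
- Y: BR = N3, leader payoff 10.
- Z: BR = N1, leader payoff 8.
Management's induced payoffs are 0, 2, 0, 10, 8, so Management commits to Y. Subgame-perfect outcome: (N3, Y) with payoffs (12, 10).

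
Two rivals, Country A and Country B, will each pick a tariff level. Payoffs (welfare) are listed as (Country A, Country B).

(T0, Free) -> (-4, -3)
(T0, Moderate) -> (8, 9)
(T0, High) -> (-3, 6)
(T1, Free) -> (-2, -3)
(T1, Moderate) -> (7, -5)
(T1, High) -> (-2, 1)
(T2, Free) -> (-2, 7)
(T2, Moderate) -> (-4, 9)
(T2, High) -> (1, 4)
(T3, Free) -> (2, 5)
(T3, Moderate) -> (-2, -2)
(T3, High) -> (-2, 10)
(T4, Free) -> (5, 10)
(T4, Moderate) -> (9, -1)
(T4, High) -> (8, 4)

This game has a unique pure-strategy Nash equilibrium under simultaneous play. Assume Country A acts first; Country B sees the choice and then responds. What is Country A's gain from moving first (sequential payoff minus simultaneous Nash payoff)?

3

Backward induction with Country A moving first.
- T0 → Country B plays Moderate (best of -3, 9, 6); Country A gets 8.
- T1 → Country B plays High (best of -3, -5, 1); Country A gets -2.
- T2 → Country B plays Moderate (best of 7, 9, 4); Country A gets -4.
- T3 → Country B plays High (best of 5, -2, 10); Country A gets -2.
- T4 → Country B plays Free (best of 10, -1, 4); Country A gets 5.
Among 8, -2, -4, -2, 5, the best is 8 at T0. Subgame-perfect outcome: (T0, Moderate) with payoffs (8, 9).
Now find the simultaneous Nash equilibrium.
Country A's best replies: Free→T4; Moderate→T4; High→T4.
Country B's best replies: T0→Moderate; T1→High; T2→Moderate; T3→High; T4→Free.
The unique mutual best reply is (T4, Free), giving (5, 10).
Country A's commitment gain: 8 − 5 = 3.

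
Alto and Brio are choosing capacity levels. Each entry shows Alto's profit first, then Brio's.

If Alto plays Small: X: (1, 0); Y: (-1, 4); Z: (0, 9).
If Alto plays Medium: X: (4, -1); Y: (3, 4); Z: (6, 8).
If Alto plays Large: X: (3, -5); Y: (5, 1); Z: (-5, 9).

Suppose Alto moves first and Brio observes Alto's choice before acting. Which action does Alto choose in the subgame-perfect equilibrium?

Brio best-responds to each possible Alto move:
- Small: BR = Z, leader payoff 0.
- Medium: BR = Z, leader payoff 6.
- Large: BR = Z, leader payoff -5.
Among 0, 6, -5, the best is 6 at Medium. Subgame-perfect outcome: (Medium, Z) with payoffs (6, 8).

Medium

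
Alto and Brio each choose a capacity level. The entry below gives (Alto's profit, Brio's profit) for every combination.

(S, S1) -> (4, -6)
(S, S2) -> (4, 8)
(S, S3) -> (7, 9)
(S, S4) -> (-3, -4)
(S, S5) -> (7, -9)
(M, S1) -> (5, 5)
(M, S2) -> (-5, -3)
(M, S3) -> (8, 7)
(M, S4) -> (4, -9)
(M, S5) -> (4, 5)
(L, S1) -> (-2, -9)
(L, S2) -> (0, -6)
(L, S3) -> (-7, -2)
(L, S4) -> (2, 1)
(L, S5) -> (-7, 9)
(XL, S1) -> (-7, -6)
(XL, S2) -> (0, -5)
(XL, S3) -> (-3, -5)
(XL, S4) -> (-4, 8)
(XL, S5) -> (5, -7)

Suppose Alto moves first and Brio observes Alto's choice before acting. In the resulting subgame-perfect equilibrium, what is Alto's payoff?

8

Backward induction with Alto moving first.
- S: Brio compares -6, 8, 9, -4, -9 and picks S3; Alto would get 7.
- M: Brio compares 5, -3, 7, -9, 5 and picks S3; Alto would get 8.
- L: Brio compares -9, -6, -2, 1, 9 and picks S5; Alto would get -7.
- XL: Brio compares -6, -5, -5, 8, -7 and picks S4; Alto would get -4.
Among 7, 8, -7, -4, the best is 8 at M. Subgame-perfect outcome: (M, S3) with payoffs (8, 7).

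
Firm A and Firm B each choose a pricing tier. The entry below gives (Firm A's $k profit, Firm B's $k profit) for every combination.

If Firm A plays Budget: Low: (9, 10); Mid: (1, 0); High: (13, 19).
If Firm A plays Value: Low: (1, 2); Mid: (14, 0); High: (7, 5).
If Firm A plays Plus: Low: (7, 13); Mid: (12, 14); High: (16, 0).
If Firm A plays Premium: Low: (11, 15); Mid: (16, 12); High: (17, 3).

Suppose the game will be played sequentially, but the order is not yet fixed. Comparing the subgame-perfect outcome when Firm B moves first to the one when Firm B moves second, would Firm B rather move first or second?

If Firm A leads: Firm B's best replies are Budget→High, Value→High, Plus→Mid, Premium→Low; Firm A's induced payoffs 13, 7, 12, 11; outcome (Budget, High), payoffs (13, 19).
If Firm B leads: Firm A's best replies are Low→Premium, Mid→Premium, High→Premium; Firm B's induced payoffs 15, 12, 3; outcome (Premium, Low), payoffs (11, 15).
Firm B gets 15 moving first and 19 moving second, so Firm B prefers to move second.

second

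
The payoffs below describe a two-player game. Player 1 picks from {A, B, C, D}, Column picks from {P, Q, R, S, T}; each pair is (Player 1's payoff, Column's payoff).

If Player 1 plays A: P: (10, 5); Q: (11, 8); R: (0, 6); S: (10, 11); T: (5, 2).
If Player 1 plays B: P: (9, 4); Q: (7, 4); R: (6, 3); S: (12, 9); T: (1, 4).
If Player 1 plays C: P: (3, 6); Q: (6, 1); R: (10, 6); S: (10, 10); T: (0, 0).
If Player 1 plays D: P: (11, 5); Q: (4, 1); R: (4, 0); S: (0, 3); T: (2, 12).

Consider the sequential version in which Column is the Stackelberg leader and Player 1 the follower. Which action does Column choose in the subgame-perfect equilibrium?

Backward induction with Column moving first.
- P: Player 1 compares 10, 9, 3, 11 and picks D; Column would get 5.
- Q: Player 1 compares 11, 7, 6, 4 and picks A; Column would get 8.
- R: Player 1 compares 0, 6, 10, 4 and picks C; Column would get 6.
- S: Player 1 compares 10, 12, 10, 0 and picks B; Column would get 9.
- T: Player 1 compares 5, 1, 0, 2 and picks A; Column would get 2.
Among 5, 8, 6, 9, 2, the best is 9 at S. Subgame-perfect outcome: (B, S) with payoffs (12, 9).

S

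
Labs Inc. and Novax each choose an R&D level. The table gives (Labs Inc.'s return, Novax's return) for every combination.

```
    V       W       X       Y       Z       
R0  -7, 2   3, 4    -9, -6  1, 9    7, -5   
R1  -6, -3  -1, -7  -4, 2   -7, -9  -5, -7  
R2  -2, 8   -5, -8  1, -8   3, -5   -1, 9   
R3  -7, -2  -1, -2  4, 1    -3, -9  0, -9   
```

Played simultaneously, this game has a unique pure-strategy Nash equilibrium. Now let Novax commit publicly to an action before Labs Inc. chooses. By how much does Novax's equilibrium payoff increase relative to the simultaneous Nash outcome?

7

Backward induction with Novax moving first.
- V: BR = R2, leader payoff 8.
- W: BR = R0, leader payoff 4.
- X: BR = R3, leader payoff 1.
- Y: BR = R2, leader payoff -5.
- Z: BR = R0, leader payoff -5.
Among 8, 4, 1, -5, -5, the best is 8 at V. Subgame-perfect outcome: (R2, V) with payoffs (-2, 8).
Under simultaneous play:
Labs Inc.'s best replies: V→R2; W→R0; X→R3; Y→R2; Z→R0.
Novax's best replies: R0→Y; R1→X; R2→Z; R3→X.
Only (R3, X) has each player best-responding; Nash payoffs (4, 1).
Novax's commitment gain: 8 − 1 = 7.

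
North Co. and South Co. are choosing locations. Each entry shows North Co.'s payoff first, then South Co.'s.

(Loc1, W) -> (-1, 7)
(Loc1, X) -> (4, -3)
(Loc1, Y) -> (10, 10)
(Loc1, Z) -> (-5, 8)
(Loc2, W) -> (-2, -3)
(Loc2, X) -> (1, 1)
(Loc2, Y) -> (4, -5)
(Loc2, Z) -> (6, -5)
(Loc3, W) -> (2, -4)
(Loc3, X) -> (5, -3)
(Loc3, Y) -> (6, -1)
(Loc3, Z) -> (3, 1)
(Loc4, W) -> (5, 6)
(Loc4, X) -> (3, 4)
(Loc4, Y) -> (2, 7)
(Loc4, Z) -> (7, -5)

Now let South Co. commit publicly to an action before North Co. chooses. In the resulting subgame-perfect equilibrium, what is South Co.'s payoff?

North Co. best-responds to each possible South Co. move:
- W: North Co. compares -1, -2, 2, 5 and picks Loc4; South Co. would get 6.
- X: North Co. compares 4, 1, 5, 3 and picks Loc3; South Co. would get -3.
- Y: North Co. compares 10, 4, 6, 2 and picks Loc1; South Co. would get 10.
- Z: North Co. compares -5, 6, 3, 7 and picks Loc4; South Co. would get -5.
South Co.'s induced payoffs are 6, -3, 10, -5, so South Co. commits to Y. Subgame-perfect outcome: (Loc1, Y) with payoffs (10, 10).

10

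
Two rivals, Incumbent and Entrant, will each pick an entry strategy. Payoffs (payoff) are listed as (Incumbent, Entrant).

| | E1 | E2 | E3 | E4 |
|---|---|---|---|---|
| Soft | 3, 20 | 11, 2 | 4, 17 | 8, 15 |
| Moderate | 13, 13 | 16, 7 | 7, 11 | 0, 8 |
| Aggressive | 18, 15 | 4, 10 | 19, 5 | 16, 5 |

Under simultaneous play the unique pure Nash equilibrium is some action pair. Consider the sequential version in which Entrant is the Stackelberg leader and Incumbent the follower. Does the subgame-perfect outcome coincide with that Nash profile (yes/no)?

Backward induction with Entrant moving first.
- E1: BR = Aggressive, leader payoff 15.
- E2: BR = Moderate, leader payoff 7.
- E3: BR = Aggressive, leader payoff 5.
- E4: BR = Aggressive, leader payoff 5.
Maximizing over 15, 7, 5, 5, Entrant chooses E1. Subgame-perfect outcome: (Aggressive, E1) with payoffs (18, 15).
For the simultaneous game, intersect best replies.
Incumbent's best replies: E1→Aggressive; E2→Moderate; E3→Aggressive; E4→Aggressive.
Entrant's best replies: Soft→E1; Moderate→E1; Aggressive→E1.
The unique mutual best reply is (Aggressive, E1), giving (18, 15).
Sequential outcome (Aggressive, E1) coincides with the Nash profile (Aggressive, E1).

yes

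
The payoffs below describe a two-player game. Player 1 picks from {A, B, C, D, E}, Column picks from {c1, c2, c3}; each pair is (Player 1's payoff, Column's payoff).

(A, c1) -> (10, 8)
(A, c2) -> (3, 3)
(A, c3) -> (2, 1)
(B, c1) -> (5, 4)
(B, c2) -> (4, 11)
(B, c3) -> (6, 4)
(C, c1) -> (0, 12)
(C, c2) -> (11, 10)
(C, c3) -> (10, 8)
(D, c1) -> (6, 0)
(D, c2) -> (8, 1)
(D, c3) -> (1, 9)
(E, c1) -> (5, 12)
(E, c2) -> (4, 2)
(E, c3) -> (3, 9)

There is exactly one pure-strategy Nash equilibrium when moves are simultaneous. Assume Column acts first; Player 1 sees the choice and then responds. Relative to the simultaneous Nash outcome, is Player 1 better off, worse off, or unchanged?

better off

Backward induction with Column moving first.
- c1 → Player 1 plays A (best of 10, 5, 0, 6, 5); Column gets 8.
- c2 → Player 1 plays C (best of 3, 4, 11, 8, 4); Column gets 10.
- c3 → Player 1 plays C (best of 2, 6, 10, 1, 3); Column gets 8.
Among 8, 10, 8, the best is 10 at c2. Subgame-perfect outcome: (C, c2) with payoffs (11, 10).
Now find the simultaneous Nash equilibrium.
Player 1's best replies: c1→A; c2→C; c3→C.
Column's best replies: A→c1; B→c2; C→c1; D→c3; E→c1.
The unique mutual best reply is (A, c1), giving (10, 8).
Player 1 earns 11 sequentially versus 10 at the Nash outcome: better off.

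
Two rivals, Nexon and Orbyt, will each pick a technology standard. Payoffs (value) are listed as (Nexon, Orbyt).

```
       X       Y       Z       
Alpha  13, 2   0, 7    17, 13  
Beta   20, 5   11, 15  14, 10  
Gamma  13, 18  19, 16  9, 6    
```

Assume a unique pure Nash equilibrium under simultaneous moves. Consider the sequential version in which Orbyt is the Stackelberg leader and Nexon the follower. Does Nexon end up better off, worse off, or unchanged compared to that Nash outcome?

better off

Backward induction with Orbyt moving first.
- X → Nexon plays Beta (best of 13, 20, 13); Orbyt gets 5.
- Y → Nexon plays Gamma (best of 0, 11, 19); Orbyt gets 16.
- Z → Nexon plays Alpha (best of 17, 14, 9); Orbyt gets 13.
Among 5, 16, 13, the best is 16 at Y. Subgame-perfect outcome: (Gamma, Y) with payoffs (19, 16).
For the simultaneous game, intersect best replies.
Nexon's best replies: X→Beta; Y→Gamma; Z→Alpha.
Orbyt's best replies: Alpha→Z; Beta→Y; Gamma→X.
The unique mutual best reply is (Alpha, Z), giving (17, 13).
Nexon earns 19 sequentially versus 17 at the Nash outcome: better off.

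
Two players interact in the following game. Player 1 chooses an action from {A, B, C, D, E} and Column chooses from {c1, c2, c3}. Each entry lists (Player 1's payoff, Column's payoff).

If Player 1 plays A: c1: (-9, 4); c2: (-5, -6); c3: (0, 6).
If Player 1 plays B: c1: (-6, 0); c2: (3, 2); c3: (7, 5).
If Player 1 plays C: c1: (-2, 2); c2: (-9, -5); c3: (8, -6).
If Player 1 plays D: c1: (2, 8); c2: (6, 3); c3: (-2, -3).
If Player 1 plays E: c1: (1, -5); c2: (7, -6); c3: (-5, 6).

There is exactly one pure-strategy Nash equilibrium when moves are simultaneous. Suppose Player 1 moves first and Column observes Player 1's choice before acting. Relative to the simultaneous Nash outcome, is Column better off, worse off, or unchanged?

worse off

Column best-responds to each possible Player 1 move:
- A: Column compares 4, -6, 6 and picks c3; Player 1 would get 0.
- B: Column compares 0, 2, 5 and picks c3; Player 1 would get 7.
- C: Column compares 2, -5, -6 and picks c1; Player 1 would get -2.
- D: Column compares 8, 3, -3 and picks c1; Player 1 would get 2.
- E: Column compares -5, -6, 6 and picks c3; Player 1 would get -5.
Among 0, 7, -2, 2, -5, the best is 7 at B. Subgame-perfect outcome: (B, c3) with payoffs (7, 5).
Now find the simultaneous Nash equilibrium.
Player 1's best replies: c1→D; c2→E; c3→C.
Column's best replies: A→c3; B→c3; C→c1; D→c1; E→c3.
Only (D, c1) has each player best-responding; Nash payoffs (2, 8).
Column earns 5 sequentially versus 8 at the Nash outcome: worse off.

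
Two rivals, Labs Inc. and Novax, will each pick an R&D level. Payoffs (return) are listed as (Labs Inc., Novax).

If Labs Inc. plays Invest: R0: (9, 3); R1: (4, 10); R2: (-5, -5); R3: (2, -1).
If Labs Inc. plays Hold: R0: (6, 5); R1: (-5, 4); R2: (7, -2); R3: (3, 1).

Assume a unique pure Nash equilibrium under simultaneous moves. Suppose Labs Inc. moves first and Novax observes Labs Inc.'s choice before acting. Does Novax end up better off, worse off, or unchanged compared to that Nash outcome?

worse off

Solve by backward induction (Labs Inc. leads).
- Invest → Novax plays R1 (best of 3, 10, -5, -1); Labs Inc. gets 4.
- Hold → Novax plays R0 (best of 5, 4, -2, 1); Labs Inc. gets 6.
Maximizing over 4, 6, Labs Inc. chooses Hold. Subgame-perfect outcome: (Hold, R0) with payoffs (6, 5).
For the simultaneous game, intersect best replies.
Labs Inc.'s best replies: R0→Invest; R1→Invest; R2→Hold; R3→Hold.
Novax's best replies: Invest→R1; Hold→R0.
Only (Invest, R1) has each player best-responding; Nash payoffs (4, 10).
Novax earns 5 sequentially versus 10 at the Nash outcome: worse off.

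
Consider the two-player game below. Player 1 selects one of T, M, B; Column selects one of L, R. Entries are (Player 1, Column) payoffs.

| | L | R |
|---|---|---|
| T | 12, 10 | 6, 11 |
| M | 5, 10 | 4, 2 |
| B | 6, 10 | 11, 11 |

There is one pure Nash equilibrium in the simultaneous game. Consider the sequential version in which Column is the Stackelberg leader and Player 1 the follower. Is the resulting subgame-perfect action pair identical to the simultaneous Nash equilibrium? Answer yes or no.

yes

Player 1 best-responds to each possible Column move:
- L → Player 1 plays T (best of 12, 5, 6); Column gets 10.
- R → Player 1 plays B (best of 6, 4, 11); Column gets 11.
Among 10, 11, the best is 11 at R. Subgame-perfect outcome: (B, R) with payoffs (11, 11).
Now find the simultaneous Nash equilibrium.
Player 1's best replies: L→T; R→B.
Column's best replies: T→R; M→L; B→R.
Only (B, R) has each player best-responding; Nash payoffs (11, 11).
Sequential outcome (B, R) coincides with the Nash profile (B, R).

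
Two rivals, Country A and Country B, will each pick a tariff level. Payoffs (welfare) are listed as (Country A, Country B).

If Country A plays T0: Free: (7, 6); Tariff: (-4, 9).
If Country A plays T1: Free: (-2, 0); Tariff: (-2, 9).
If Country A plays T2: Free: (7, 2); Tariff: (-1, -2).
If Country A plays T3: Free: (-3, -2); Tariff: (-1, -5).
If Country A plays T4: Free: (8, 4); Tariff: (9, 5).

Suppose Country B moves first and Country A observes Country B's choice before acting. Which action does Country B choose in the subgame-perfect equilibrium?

Tariff

Country A best-responds to each possible Country B move:
- Free: Country A compares 7, -2, 7, -3, 8 and picks T4; Country B would get 4.
- Tariff: Country A compares -4, -2, -1, -1, 9 and picks T4; Country B would get 5.
Country B's induced payoffs are 4, 5, so Country B commits to Tariff. Subgame-perfect outcome: (T4, Tariff) with payoffs (9, 5).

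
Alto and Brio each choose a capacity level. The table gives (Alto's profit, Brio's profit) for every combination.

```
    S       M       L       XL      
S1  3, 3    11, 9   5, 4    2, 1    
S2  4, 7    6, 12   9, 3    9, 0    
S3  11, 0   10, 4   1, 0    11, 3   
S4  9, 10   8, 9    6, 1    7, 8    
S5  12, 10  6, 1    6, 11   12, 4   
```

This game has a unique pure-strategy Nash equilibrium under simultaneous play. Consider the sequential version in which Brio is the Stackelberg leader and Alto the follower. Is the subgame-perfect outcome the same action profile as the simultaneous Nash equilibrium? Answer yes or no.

no

Alto best-responds to each possible Brio move:
- S: Alto compares 3, 4, 11, 9, 12 and picks S5; Brio would get 10.
- M: Alto compares 11, 6, 10, 8, 6 and picks S1; Brio would get 9.
- L: Alto compares 5, 9, 1, 6, 6 and picks S2; Brio would get 3.
- XL: Alto compares 2, 9, 11, 7, 12 and picks S5; Brio would get 4.
Maximizing over 10, 9, 3, 4, Brio chooses S. Subgame-perfect outcome: (S5, S) with payoffs (12, 10).
Under simultaneous play:
Alto's best replies: S→S5; M→S1; L→S2; XL→S5.
Brio's best replies: S1→M; S2→M; S3→M; S4→S; S5→L.
Only (S1, M) has each player best-responding; Nash payoffs (11, 9).
Sequential outcome (S5, S) differs from the Nash profile (S1, M).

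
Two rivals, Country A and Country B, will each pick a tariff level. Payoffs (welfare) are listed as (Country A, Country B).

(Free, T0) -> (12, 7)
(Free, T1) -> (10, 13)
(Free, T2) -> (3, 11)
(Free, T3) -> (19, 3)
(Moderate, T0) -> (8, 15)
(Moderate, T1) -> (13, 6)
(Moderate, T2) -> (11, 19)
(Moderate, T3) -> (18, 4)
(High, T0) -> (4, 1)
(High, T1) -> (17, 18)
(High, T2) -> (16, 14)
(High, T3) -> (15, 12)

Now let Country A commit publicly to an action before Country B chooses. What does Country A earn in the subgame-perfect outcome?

17

Work backward from Country B's decision.
- Free: BR = T1, leader payoff 10.
- Moderate: BR = T2, leader payoff 11.
- High: BR = T1, leader payoff 17.
Country A's induced payoffs are 10, 11, 17, so Country A commits to High. Subgame-perfect outcome: (High, T1) with payoffs (17, 18).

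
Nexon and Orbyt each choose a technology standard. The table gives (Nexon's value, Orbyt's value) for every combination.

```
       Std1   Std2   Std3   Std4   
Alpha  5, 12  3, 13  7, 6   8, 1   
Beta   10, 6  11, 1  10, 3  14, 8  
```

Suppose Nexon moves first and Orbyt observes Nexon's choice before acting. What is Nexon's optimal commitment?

Beta

Backward induction with Nexon moving first.
- Alpha: Orbyt compares 12, 13, 6, 1 and picks Std2; Nexon would get 3.
- Beta: Orbyt compares 6, 1, 3, 8 and picks Std4; Nexon would get 14.
Maximizing over 3, 14, Nexon chooses Beta. Subgame-perfect outcome: (Beta, Std4) with payoffs (14, 8).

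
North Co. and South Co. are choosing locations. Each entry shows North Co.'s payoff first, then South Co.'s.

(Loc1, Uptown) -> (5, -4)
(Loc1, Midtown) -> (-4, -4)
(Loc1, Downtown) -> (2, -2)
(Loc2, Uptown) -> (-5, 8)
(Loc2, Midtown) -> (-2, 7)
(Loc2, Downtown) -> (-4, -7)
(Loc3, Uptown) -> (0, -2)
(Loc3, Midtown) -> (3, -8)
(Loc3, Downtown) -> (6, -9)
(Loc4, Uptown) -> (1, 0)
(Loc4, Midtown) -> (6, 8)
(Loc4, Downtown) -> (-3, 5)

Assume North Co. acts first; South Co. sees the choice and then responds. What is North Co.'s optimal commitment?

Backward induction with North Co. moving first.
- Loc1 → South Co. plays Downtown (best of -4, -4, -2); North Co. gets 2.
- Loc2 → South Co. plays Uptown (best of 8, 7, -7); North Co. gets -5.
- Loc3 → South Co. plays Uptown (best of -2, -8, -9); North Co. gets 0.
- Loc4 → South Co. plays Midtown (best of 0, 8, 5); North Co. gets 6.
Among 2, -5, 0, 6, the best is 6 at Loc4. Subgame-perfect outcome: (Loc4, Midtown) with payoffs (6, 8).

Loc4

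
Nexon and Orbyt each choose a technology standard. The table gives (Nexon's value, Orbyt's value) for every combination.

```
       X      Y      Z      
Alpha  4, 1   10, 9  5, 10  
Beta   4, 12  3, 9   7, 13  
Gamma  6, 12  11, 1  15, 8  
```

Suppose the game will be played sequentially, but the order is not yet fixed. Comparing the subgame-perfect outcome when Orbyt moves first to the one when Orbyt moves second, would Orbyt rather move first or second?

second

If Nexon leads: Orbyt's best replies are Alpha→Z, Beta→Z, Gamma→X; Nexon's induced payoffs 5, 7, 6; outcome (Beta, Z), payoffs (7, 13).
If Orbyt leads: Nexon's best replies are X→Gamma, Y→Gamma, Z→Gamma; Orbyt's induced payoffs 12, 1, 8; outcome (Gamma, X), payoffs (6, 12).
Orbyt gets 12 moving first and 13 moving second, so Orbyt prefers to move second.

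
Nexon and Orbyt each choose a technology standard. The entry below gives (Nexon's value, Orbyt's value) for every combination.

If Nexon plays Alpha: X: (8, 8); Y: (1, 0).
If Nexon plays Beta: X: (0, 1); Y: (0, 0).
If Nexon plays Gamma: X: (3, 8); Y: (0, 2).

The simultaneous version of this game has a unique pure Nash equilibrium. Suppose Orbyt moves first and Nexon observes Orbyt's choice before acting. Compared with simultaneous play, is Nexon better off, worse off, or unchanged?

Work backward from Nexon's decision.
- X → Nexon plays Alpha (best of 8, 0, 3); Orbyt gets 8.
- Y → Nexon plays Alpha (best of 1, 0, 0); Orbyt gets 0.
Maximizing over 8, 0, Orbyt chooses X. Subgame-perfect outcome: (Alpha, X) with payoffs (8, 8).
Now find the simultaneous Nash equilibrium.
Nexon's best replies: X→Alpha; Y→Alpha.
Orbyt's best replies: Alpha→X; Beta→X; Gamma→X.
The unique mutual best reply is (Alpha, X), giving (8, 8).
Nexon earns 8 sequentially versus 8 at the Nash outcome: unchanged.

unchanged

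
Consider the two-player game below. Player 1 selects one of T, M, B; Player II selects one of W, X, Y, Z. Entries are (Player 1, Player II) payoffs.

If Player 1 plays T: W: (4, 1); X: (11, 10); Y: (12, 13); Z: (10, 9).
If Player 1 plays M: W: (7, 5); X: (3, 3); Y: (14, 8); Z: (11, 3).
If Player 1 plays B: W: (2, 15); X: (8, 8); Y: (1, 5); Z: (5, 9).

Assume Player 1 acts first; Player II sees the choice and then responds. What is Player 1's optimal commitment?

Solve by backward induction (Player 1 leads).
- T: BR = Y, leader payoff 12.
- M: BR = Y, leader payoff 14.
- B: BR = W, leader payoff 2.
Among 12, 14, 2, the best is 14 at M. Subgame-perfect outcome: (M, Y) with payoffs (14, 8).

M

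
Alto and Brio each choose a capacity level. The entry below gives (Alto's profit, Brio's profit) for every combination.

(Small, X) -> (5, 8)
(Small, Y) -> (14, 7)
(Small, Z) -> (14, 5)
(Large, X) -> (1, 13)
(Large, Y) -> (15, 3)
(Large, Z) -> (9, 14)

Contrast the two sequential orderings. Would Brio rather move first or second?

second

If Alto leads: Brio's best replies are Small→X, Large→Z; Alto's induced payoffs 5, 9; outcome (Large, Z), payoffs (9, 14).
If Brio leads: Alto's best replies are X→Small, Y→Large, Z→Small; Brio's induced payoffs 8, 3, 5; outcome (Small, X), payoffs (5, 8).
Brio gets 8 moving first and 14 moving second, so Brio prefers to move second.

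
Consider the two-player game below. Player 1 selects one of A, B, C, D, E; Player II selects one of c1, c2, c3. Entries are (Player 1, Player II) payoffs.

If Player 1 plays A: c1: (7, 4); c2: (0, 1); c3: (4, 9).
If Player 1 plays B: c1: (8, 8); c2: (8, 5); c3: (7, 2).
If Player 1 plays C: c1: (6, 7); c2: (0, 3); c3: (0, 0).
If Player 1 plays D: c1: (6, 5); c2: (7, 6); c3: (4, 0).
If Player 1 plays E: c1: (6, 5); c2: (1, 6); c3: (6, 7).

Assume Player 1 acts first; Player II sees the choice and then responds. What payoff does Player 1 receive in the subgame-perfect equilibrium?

8

Solve by backward induction (Player 1 leads).
- A: Player II compares 4, 1, 9 and picks c3; Player 1 would get 4.
- B: Player II compares 8, 5, 2 and picks c1; Player 1 would get 8.
- C: Player II compares 7, 3, 0 and picks c1; Player 1 would get 6.
- D: Player II compares 5, 6, 0 and picks c2; Player 1 would get 7.
- E: Player II compares 5, 6, 7 and picks c3; Player 1 would get 6.
Maximizing over 4, 8, 6, 7, 6, Player 1 chooses B. Subgame-perfect outcome: (B, c1) with payoffs (8, 8).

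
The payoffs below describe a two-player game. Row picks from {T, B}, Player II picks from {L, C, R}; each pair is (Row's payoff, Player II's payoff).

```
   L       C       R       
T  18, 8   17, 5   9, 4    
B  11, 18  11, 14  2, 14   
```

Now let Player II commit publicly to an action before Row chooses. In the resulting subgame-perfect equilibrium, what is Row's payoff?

18

Row best-responds to each possible Player II move:
- L: BR = T, leader payoff 8.
- C: BR = T, leader payoff 5.
- R: BR = T, leader payoff 4.
Player II's induced payoffs are 8, 5, 4, so Player II commits to L. Subgame-perfect outcome: (T, L) with payoffs (18, 8).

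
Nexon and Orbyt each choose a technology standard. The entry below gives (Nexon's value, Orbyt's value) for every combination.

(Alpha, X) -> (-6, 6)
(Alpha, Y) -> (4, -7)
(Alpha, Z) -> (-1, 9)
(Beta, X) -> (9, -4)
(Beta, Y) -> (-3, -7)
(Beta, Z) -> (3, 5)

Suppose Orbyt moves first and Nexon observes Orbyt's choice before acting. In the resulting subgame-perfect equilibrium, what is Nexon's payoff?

3

Nexon best-responds to each possible Orbyt move:
- X: BR = Beta, leader payoff -4.
- Y: BR = Alpha, leader payoff -7.
- Z: BR = Beta, leader payoff 5.
Among -4, -7, 5, the best is 5 at Z. Subgame-perfect outcome: (Beta, Z) with payoffs (3, 5).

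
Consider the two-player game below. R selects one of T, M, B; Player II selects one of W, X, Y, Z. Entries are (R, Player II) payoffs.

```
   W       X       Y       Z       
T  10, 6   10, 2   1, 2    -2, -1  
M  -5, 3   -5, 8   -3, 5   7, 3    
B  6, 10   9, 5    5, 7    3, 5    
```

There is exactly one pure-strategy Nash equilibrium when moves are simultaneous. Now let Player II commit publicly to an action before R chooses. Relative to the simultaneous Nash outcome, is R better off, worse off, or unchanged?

Backward induction with Player II moving first.
- W → R plays T (best of 10, -5, 6); Player II gets 6.
- X → R plays T (best of 10, -5, 9); Player II gets 2.
- Y → R plays B (best of 1, -3, 5); Player II gets 7.
- Z → R plays M (best of -2, 7, 3); Player II gets 3.
Maximizing over 6, 2, 7, 3, Player II chooses Y. Subgame-perfect outcome: (B, Y) with payoffs (5, 7).
Under simultaneous play:
R's best replies: W→T; X→T; Y→B; Z→M.
Player II's best replies: T→W; M→X; B→W.
Only (T, W) has each player best-responding; Nash payoffs (10, 6).
R earns 5 sequentially versus 10 at the Nash outcome: worse off.

worse off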